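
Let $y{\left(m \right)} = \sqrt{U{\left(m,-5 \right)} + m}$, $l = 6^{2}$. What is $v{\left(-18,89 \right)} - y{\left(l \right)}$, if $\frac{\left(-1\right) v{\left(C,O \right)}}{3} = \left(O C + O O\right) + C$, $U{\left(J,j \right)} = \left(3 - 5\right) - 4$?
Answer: $-18903 - \sqrt{30} \approx -18908.0$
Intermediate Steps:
$l = 36$
$U{\left(J,j \right)} = -6$ ($U{\left(J,j \right)} = -2 - 4 = -6$)
$v{\left(C,O \right)} = - 3 C - 3 O^{2} - 3 C O$ ($v{\left(C,O \right)} = - 3 \left(\left(O C + O O\right) + C\right) = - 3 \left(\left(C O + O^{2}\right) + C\right) = - 3 \left(\left(O^{2} + C O\right) + C\right) = - 3 \left(C + O^{2} + C O\right) = - 3 C - 3 O^{2} - 3 C O$)
$y{\left(m \right)} = \sqrt{-6 + m}$
$v{\left(-18,89 \right)} - y{\left(l \right)} = \left(\left(-3\right) \left(-18\right) - 3 \cdot 89^{2} - \left(-54\right) 89\right) - \sqrt{-6 + 36} = \left(54 - 23763 + 4806\right) - \sqrt{30} = -18903 - \sqrt{30}$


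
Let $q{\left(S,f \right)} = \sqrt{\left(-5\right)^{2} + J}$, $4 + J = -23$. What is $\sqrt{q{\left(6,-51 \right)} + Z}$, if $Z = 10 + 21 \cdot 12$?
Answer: $\sqrt{262 + i \sqrt{2}} \approx 16.186 + 0.04369 i$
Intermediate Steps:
$J = -27$ ($J = -4 - 23 = -27$)
$q{\left(S,f \right)} = i \sqrt{2}$ ($q{\left(S,f \right)} = \sqrt{\left(-5\right)^{2} - 27} = \sqrt{25 - 27} = \sqrt{-2} = i \sqrt{2}$)
$Z = 262$ ($Z = 10 + 252 = 262$)
$\sqrt{q{\left(6,-51 \right)} + Z} = \sqrt{i \sqrt{2} + 262} = \sqrt{262 + i \sqrt{2}}$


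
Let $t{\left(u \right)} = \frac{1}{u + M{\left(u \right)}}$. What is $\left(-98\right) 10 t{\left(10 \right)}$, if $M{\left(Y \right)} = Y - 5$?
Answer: $- \frac{196}{3} \approx -65.333$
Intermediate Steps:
$M{\left(Y \right)} = -5 + Y$
$t{\left(u \right)} = \frac{1}{-5 + 2 u}$ ($t{\left(u \right)} = \frac{1}{u + \left(-5 + u\right)} = \frac{1}{-5 + 2 u}$)
$\left(-98\right) 10 t{\left(10 \right)} = \frac{\left(-98\right) 10}{-5 + 2 \cdot 10} = - \frac{980}{-5 + 20} = - \frac{980}{15} = \left(-980\right) \frac{1}{15} = - \frac{196}{3}$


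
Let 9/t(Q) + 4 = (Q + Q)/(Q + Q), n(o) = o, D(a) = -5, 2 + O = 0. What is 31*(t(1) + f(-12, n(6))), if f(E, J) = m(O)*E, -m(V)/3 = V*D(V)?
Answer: 11067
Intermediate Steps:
O = -2 (O = -2 + 0 = -2)
t(Q) = -3 (t(Q) = 9/(-4 + (Q + Q)/(Q + Q)) = 9/(-4 + (2*Q)/((2*Q))) = 9/(-4 + (2*Q)*(1/(2*Q))) = 9/(-4 + 1) = 9/(-3) = 9*(-⅓) = -3)
m(V) = 15*V (m(V) = -3*V*(-5) = -(-15)*V = 15*V)
f(E, J) = -30*E (f(E, J) = (15*(-2))*E = -30*E)
31*(t(1) + f(-12, n(6))) = 31*(-3 - 30*(-12)) = 31*(-3 + 360) = 31*357 = 11067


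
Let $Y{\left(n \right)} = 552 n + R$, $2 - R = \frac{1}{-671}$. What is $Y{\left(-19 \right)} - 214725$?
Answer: $- \frac{151116580}{671} \approx -2.2521 \cdot 10^{5}$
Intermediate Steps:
$R = \frac{1343}{671}$ ($R = 2 - \frac{1}{-671} = 2 - - \frac{1}{671} = 2 + \frac{1}{671} = \frac{1343}{671} \approx 2.0015$)
$Y{\left(n \right)} = \frac{1343}{671} + 552 n$ ($Y{\left(n \right)} = 552 n + \frac{1343}{671} = \frac{1343}{671} + 552 n$)
$Y{\left(-19 \right)} - 214725 = \left(\frac{1343}{671} + 552 \left(-19\right)\right) - 214725 = \left(\frac{1343}{671} - 10488\right) - 214725 = - \frac{7036105}{671} - 214725 = - \frac{151116580}{671}$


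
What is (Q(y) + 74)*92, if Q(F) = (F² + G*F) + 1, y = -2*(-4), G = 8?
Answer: 18676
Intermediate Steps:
y = 8
Q(F) = 1 + F² + 8*F (Q(F) = (F² + 8*F) + 1 = 1 + F² + 8*F)
(Q(y) + 74)*92 = ((1 + 8² + 8*8) + 74)*92 = ((1 + 64 + 64) + 74)*92 = (129 + 74)*92 = 203*92 = 18676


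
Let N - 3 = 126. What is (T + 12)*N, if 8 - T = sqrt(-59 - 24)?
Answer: 2580 - 129*I*sqrt(83) ≈ 2580.0 - 1175.2*I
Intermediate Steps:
N = 129 (N = 3 + 126 = 129)
T = 8 - I*sqrt(83) (T = 8 - sqrt(-59 - 24) = 8 - sqrt(-83) = 8 - I*sqrt(83) ≈ 8.0 - 9.1104*I)
(T + 12)*N = ((8 - I*sqrt(83)) + 12)*129 = (20 - I*sqrt(83))*129 = 2580 - 129*I*sqrt(83)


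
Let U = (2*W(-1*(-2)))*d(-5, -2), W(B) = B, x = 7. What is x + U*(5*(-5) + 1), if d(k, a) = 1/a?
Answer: 55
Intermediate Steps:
U = -2 (U = (2*(-1*(-2)))/(-2) = (2*2)*(-½) = 4*(-½) = -2)
x + U*(5*(-5) + 1) = 7 - 2*(5*(-5) + 1) = 7 - 2*(-25 + 1) = 7 - 2*(-24) = 7 + 48 = 55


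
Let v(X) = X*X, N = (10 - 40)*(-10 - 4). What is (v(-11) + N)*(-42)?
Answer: -22722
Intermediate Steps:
N = 420 (N = -30*(-14) = 420)
v(X) = X**2
(v(-11) + N)*(-42) = ((-11)**2 + 420)*(-42) = (121 + 420)*(-42) = 541*(-42) = -22722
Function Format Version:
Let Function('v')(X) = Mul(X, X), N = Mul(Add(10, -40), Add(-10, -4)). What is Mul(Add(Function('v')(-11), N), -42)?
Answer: -22722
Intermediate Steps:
N = 420 (N = Mul(-30, -14) = 420)
Function('v')(X) = Pow(X, 2)
Mul(Add(Function('v')(-11), N), -42) = Mul(Add(Pow(-11, 2), 420), -42) = Mul(Add(121, 420), -42) = Mul(541, -42) = -22722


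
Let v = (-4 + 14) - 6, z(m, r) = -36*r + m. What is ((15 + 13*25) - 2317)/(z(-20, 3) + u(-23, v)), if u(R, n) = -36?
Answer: 1977/164 ≈ 12.055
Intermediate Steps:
z(m, r) = m - 36*r
v = 4 (v = 10 - 6 = 4)
((15 + 13*25) - 2317)/(z(-20, 3) + u(-23, v)) = ((15 + 13*25) - 2317)/((-20 - 36*3) - 36) = ((15 + 325) - 2317)/((-20 - 108) - 36) = (340 - 2317)/(-128 - 36) = -1977/(-164) = -1977*(-1/164) = 1977/164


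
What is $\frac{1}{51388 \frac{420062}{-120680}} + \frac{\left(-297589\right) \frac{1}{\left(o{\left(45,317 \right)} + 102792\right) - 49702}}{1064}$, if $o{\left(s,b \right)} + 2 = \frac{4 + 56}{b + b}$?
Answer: $- \frac{254813171556389681}{48315130062014908848} \approx -0.005274$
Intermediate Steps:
$o{\left(s,b \right)} = -2 + \frac{30}{b}$ ($o{\left(s,b \right)} = -2 + \frac{4 + 56}{b + b} = -2 + \frac{60}{2 b} = -2 + 60 \frac{1}{2 b} = -2 + \frac{30}{b}$)
$\frac{1}{51388 \frac{420062}{-120680}} + \frac{\left(-297589\right) \frac{1}{\left(o{\left(45,317 \right)} + 102792\right) - 49702}}{1064} = \frac{1}{51388 \frac{420062}{-120680}} + \frac{\left(-297589\right) \frac{1}{\left(\left(-2 + \frac{30}{317}\right) + 102792\right) - 49702}}{1064} = \frac{1}{51388 \cdot 420062 \left(- \frac{1}{120680}\right)} + - \frac{297589}{\left(\left(-2 + 30 \cdot \frac{1}{317}\right) + 102792\right) - 49702} \cdot \frac{1}{1064} = \frac{1}{51388 \left(- \frac{210031}{60340}\right)} + - \frac{297589}{\left(\left(-2 + \frac{30}{317}\right) + 102792\right) - 49702} \cdot \frac{1}{1064} = \frac{1}{51388} \left(- \frac{60340}{210031}\right) + - \frac{297589}{\left(- \frac{604}{317} + 102792\right) - 49702} \cdot \frac{1}{1064} = - \frac{15085}{2698268257} + - \frac{297589}{\frac{32584460}{317} - 49702} \cdot \frac{1}{1064} = - \frac{15085}{2698268257} + - \frac{297589}{\frac{16828926}{317}} \cdot \frac{1}{1064} = - \frac{15085}{2698268257} + \left(-297589\right) \frac{317}{16828926} \cdot \frac{1}{1064} = - \frac{15085}{2698268257} - \frac{94335713}{17905977264} = - \frac{254813171556389681}{48315130062014908848}$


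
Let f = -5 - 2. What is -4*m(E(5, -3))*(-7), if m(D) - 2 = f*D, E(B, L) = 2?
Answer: -336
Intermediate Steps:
f = -7
m(D) = 2 - 7*D
-4*m(E(5, -3))*(-7) = -4*(2 - 7*2)*(-7) = -4*(2 - 14)*(-7) = -4*(-12)*(-7) = 48*(-7) = -336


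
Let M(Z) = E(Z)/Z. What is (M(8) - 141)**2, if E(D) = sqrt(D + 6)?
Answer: (1128 - sqrt(14))**2/64 ≈ 19749.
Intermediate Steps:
E(D) = sqrt(6 + D)
M(Z) = sqrt(6 + Z)/Z
(M(8) - 141)**2 = (sqrt(6 + 8)/8 - 141)**2 = (sqrt(14)/8 - 141)**2 = (-141 + sqrt(14)/8)**2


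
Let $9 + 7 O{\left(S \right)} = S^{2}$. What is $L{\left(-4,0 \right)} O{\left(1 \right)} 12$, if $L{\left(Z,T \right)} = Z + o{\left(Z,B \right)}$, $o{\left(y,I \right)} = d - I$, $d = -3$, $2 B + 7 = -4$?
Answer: $\frac{144}{7} \approx 20.571$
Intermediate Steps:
$B = - \frac{11}{2}$ ($B = - \frac{7}{2} + \frac{1}{2} \left(-4\right) = - \frac{7}{2} - 2 = - \frac{11}{2} \approx -5.5$)
$O{\left(S \right)} = - \frac{9}{7} + \frac{S^{2}}{7}$
$o{\left(y,I \right)} = -3 - I$
$L{\left(Z,T \right)} = \frac{5}{2} + Z$ ($L{\left(Z,T \right)} = Z - - \frac{5}{2} = Z + \left(-3 + \frac{11}{2}\right) = Z + \frac{5}{2} = \frac{5}{2} + Z$)
$L{\left(-4,0 \right)} O{\left(1 \right)} 12 = \left(\frac{5}{2} - 4\right) \left(- \frac{9}{7} + \frac{1^{2}}{7}\right) 12 = - \frac{3 \left(- \frac{9}{7} + \frac{1}{7} \cdot 1\right)}{2} \cdot 12 = - \frac{3 \left(- \frac{9}{7} + \frac{1}{7}\right)}{2} \cdot 12 = \left(- \frac{3}{2}\right) \left(- \frac{8}{7}\right) 12 = \frac{12}{7} \cdot 12 = \frac{144}{7}$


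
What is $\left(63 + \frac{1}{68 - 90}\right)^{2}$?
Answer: $\frac{1918225}{484} \approx 3963.3$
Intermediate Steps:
$\left(63 + \frac{1}{68 - 90}\right)^{2} = \left(63 + \frac{1}{-22}\right)^{2} = \left(63 - \frac{1}{22}\right)^{2} = \left(\frac{1385}{22}\right)^{2} = \frac{1918225}{484}$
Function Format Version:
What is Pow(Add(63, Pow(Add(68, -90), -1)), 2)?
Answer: Rational(1918225, 484) ≈ 3963.3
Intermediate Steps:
Pow(Add(63, Pow(Add(68, -90), -1)), 2) = Pow(Add(63, Pow(-22, -1)), 2) = Pow(Add(63, Rational(-1, 22)), 2) = Pow(Rational(1385, 22), 2) = Rational(1918225, 484)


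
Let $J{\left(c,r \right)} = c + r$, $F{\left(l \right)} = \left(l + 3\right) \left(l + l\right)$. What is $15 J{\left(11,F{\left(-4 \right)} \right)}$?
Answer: $285$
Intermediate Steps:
$F{\left(l \right)} = 2 l \left(3 + l\right)$ ($F{\left(l \right)} = \left(3 + l\right) 2 l = 2 l \left(3 + l\right)$)
$15 J{\left(11,F{\left(-4 \right)} \right)} = 15 \left(11 + 2 \left(-4\right) \left(3 - 4\right)\right) = 15 \left(11 + 2 \left(-4\right) \left(-1\right)\right) = 15 \left(11 + 8\right) = 15 \cdot 19 = 285$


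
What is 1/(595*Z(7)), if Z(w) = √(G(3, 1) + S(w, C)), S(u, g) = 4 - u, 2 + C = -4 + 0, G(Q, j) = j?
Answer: -I*√2/1190 ≈ -0.0011884*I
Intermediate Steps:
C = -6 (C = -2 + (-4 + 0) = -2 - 4 = -6)
Z(w) = √(5 - w) (Z(w) = √(1 + (4 - w)) = √(5 - w))
1/(595*Z(7)) = 1/(595*√(5 - 1*7)) = 1/(595*√(5 - 7)) = 1/(595*√(-2)) = 1/(595*(I*√2)) = 1/(595*I*√2) = -I*√2/1190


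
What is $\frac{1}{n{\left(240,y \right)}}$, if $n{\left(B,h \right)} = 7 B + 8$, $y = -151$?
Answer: $\frac{1}{1688} \approx 0.00059242$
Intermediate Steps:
$n{\left(B,h \right)} = 8 + 7 B$
$\frac{1}{n{\left(240,y \right)}} = \frac{1}{8 + 7 \cdot 240} = \frac{1}{8 + 1680} = \frac{1}{1688}$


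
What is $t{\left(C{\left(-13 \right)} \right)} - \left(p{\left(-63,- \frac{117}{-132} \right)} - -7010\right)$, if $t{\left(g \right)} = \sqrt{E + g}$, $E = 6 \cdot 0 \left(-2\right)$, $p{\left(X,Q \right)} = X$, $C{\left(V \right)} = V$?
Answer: $-6947 + i \sqrt{13} \approx -6947.0 + 3.6056 i$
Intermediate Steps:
$E = 0$ ($E = 0 \left(-2\right) = 0$)
$t{\left(g \right)} = \sqrt{g}$ ($t{\left(g \right)} = \sqrt{0 + g} = \sqrt{g}$)
$t{\left(C{\left(-13 \right)} \right)} - \left(p{\left(-63,- \frac{117}{-132} \right)} - -7010\right) = \sqrt{-13} - \left(-63 - -7010\right) = i \sqrt{13} - \left(-63 + 7010\right) = i \sqrt{13} - 6947 = -6947 + i \sqrt{13}$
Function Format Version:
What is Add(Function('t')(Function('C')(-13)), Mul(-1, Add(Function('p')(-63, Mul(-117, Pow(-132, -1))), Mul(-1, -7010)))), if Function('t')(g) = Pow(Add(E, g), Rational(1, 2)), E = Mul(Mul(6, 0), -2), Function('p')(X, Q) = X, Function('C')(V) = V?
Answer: Add(-6947, Mul(I, Pow(13, Rational(1, 2)))) ≈ Add(-6947.0, Mul(3.6056, I))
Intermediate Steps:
E = 0 (E = Mul(0, -2) = 0)
Function('t')(g) = Pow(g, Rational(1, 2)) (Function('t')(g) = Pow(Add(0, g), Rational(1, 2)) = Pow(g, Rational(1, 2)))
Add(Function('t')(Function('C')(-13)), Mul(-1, Add(Function('p')(-63, Mul(-117, Pow(-132, -1))), Mul(-1, -7010)))) = Add(Pow(-13, Rational(1, 2)), Mul(-1, Add(-63, Mul(-1, -7010)))) = Add(Mul(I, Pow(13, Rational(1, 2))), Mul(-1, Add(-63, 7010))) = Add(Mul(I, Pow(13, Rational(1, 2))), Mul(-1, 6947)) = Add(Mul(I, Pow(13, Rational(1, 2))), -6947) = Add(-6947, Mul(I, Pow(13, Rational(1, 2))))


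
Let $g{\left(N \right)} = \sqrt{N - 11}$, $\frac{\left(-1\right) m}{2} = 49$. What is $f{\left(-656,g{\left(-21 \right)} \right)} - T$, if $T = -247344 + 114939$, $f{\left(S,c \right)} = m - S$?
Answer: $132963$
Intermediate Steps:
$m = -98$ ($m = \left(-2\right) 49 = -98$)
$g{\left(N \right)} = \sqrt{-11 + N}$
$f{\left(S,c \right)} = -98 - S$
$T = -132405$
$f{\left(-656,g{\left(-21 \right)} \right)} - T = \left(-98 - -656\right) - -132405 = \left(-98 + 656\right) + 132405 = 558 + 132405 = 132963$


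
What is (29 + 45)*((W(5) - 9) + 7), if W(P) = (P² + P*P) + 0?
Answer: 3552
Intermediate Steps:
W(P) = 2*P² (W(P) = (P² + P²) + 0 = 2*P² + 0 = 2*P²)
(29 + 45)*((W(5) - 9) + 7) = (29 + 45)*((2*5² - 9) + 7) = 74*((2*25 - 9) + 7) = 74*((50 - 9) + 7) = 74*(41 + 7) = 74*48 = 3552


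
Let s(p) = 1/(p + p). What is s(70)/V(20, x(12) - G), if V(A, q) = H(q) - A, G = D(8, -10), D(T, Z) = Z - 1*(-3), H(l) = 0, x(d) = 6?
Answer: -1/2800 ≈ -0.00035714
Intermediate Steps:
D(T, Z) = 3 + Z (D(T, Z) = Z + 3 = 3 + Z)
G = -7 (G = 3 - 10 = -7)
s(p) = 1/(2*p)
V(A, q) = -A (V(A, q) = 0 - A = -A)
s(70)/V(20, x(12) - G) = ((1/2)/70)/((-1*20)) = ((1/2)*(1/70))/(-20) = (1/140)*(-1/20) = -1/2800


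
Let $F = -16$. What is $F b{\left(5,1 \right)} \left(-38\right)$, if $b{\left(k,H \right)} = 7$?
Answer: $4256$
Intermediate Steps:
$F b{\left(5,1 \right)} \left(-38\right) = \left(-16\right) 7 \left(-38\right) = \left(-112\right) \left(-38\right) = 4256$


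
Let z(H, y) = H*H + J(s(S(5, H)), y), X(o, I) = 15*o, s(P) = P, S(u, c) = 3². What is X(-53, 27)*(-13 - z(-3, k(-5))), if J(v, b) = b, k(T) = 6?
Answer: 22260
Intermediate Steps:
S(u, c) = 9
z(H, y) = y + H² (z(H, y) = H*H + y = H² + y = y + H²)
X(-53, 27)*(-13 - z(-3, k(-5))) = (15*(-53))*(-13 - (6 + (-3)²)) = -795*(-13 - (6 + 9)) = -795*(-13 - 1*15) = -795*(-13 - 15) = -795*(-28) = 22260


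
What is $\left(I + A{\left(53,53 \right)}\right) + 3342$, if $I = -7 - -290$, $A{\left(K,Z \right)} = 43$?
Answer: $3668$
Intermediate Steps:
$I = 283$ ($I = -7 + 290 = 283$)
$\left(I + A{\left(53,53 \right)}\right) + 3342 = \left(283 + 43\right) + 3342 = 326 + 3342 = 3668$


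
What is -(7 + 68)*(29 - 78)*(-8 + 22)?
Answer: 51450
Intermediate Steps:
-(7 + 68)*(29 - 78)*(-8 + 22) = -75*(-49*14) = -75*(-686) = -1*(-51450) = 51450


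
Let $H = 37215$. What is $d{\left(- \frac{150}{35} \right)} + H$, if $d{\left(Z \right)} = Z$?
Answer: $\frac{260475}{7} \approx 37211.0$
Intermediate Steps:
$d{\left(- \frac{150}{35} \right)} + H = - \frac{150}{35} + 37215 = \left(-150\right) \frac{1}{35} + 37215 = - \frac{30}{7} + 37215 = \frac{260475}{7}$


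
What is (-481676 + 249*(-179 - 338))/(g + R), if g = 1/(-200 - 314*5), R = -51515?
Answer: 1080423930/91181551 ≈ 11.849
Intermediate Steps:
g = -1/1770 (g = 1/(-200 - 1570) = 1/(-1770) = -1/1770 ≈ -0.00056497)
(-481676 + 249*(-179 - 338))/(g + R) = (-481676 + 249*(-179 - 338))/(-1/1770 - 51515) = (-481676 + 249*(-517))/(-91181551/1770) = (-481676 - 128733)*(-1770/91181551) = -610409*(-1770/91181551) = 1080423930/91181551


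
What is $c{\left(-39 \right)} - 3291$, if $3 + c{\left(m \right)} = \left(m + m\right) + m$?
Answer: $-3411$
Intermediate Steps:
$c{\left(m \right)} = -3 + 3 m$ ($c{\left(m \right)} = -3 + \left(\left(m + m\right) + m\right) = -3 + \left(2 m + m\right) = -3 + 3 m$)
$c{\left(-39 \right)} - 3291 = \left(-3 + 3 \left(-39\right)\right) - 3291 = \left(-3 - 117\right) - 3291 = -120 - 3291 = -3411$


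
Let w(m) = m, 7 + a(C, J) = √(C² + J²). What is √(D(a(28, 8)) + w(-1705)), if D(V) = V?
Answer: 2*√(-428 + √53) ≈ 41.023*I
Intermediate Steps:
a(C, J) = -7 + √(C² + J²)
√(D(a(28, 8)) + w(-1705)) = √((-7 + √(28² + 8²)) - 1705) = √((-7 + √(784 + 64)) - 1705) = √((-7 + √848) - 1705) = √((-7 + 4*√53) - 1705) = √(-1712 + 4*√53)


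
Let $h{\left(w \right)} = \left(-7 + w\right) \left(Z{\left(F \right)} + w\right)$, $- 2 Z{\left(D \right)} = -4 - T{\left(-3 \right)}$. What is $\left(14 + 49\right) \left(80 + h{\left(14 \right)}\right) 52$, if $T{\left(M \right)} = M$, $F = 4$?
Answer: $594594$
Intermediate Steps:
$Z{\left(D \right)} = \frac{1}{2}$ ($Z{\left(D \right)} = - \frac{-4 - -3}{2} = - \frac{-4 + 3}{2} = \left(- \frac{1}{2}\right) \left(-1\right) = \frac{1}{2}$)
$h{\left(w \right)} = \left(\frac{1}{2} + w\right) \left(-7 + w\right)$ ($h{\left(w \right)} = \left(-7 + w\right) \left(\frac{1}{2} + w\right) = \left(\frac{1}{2} + w\right) \left(-7 + w\right)$)
$\left(14 + 49\right) \left(80 + h{\left(14 \right)}\right) 52 = \left(14 + 49\right) \left(80 - \left(\frac{189}{2} - 196\right)\right) 52 = 63 \left(80 - - \frac{203}{2}\right) 52 = 63 \left(80 + \frac{203}{2}\right) 52 = 63 \cdot \frac{363}{2} \cdot 52 = \frac{22869}{2} \cdot 52 = 594594$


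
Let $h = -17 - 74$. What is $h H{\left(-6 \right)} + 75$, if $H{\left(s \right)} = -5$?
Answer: $530$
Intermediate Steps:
$h = -91$
$h H{\left(-6 \right)} + 75 = \left(-91\right) \left(-5\right) + 75 = 455 + 75 = 530$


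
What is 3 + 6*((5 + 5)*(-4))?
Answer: -237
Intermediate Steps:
3 + 6*((5 + 5)*(-4)) = 3 + 6*(10*(-4)) = 3 + 6*(-40) = 3 - 240 = -237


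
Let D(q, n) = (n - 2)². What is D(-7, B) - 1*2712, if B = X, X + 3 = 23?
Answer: -2388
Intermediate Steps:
X = 20 (X = -3 + 23 = 20)
B = 20
D(q, n) = (-2 + n)²
D(-7, B) - 1*2712 = (-2 + 20)² - 1*2712 = 18² - 2712 = 324 - 2712 = -2388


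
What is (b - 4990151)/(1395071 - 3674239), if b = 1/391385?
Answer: 976535124567/446016083840 ≈ 2.1895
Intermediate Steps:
b = 1/391385 ≈ 2.5550e-6
(b - 4990151)/(1395071 - 3674239) = (1/391385 - 4990151)/(1395071 - 3674239) = -1953070249134/391385/(-2279168) = -1953070249134/391385*(-1/2279168) = 976535124567/446016083840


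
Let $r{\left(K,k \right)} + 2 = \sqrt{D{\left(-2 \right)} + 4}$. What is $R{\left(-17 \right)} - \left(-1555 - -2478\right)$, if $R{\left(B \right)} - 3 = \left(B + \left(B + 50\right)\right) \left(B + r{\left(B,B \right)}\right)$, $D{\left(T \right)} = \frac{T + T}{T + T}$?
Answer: $-1224 + 16 \sqrt{5} \approx -1188.2$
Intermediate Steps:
$D{\left(T \right)} = 1$ ($D{\left(T \right)} = \frac{2 T}{2 T} = 2 T \frac{1}{2 T} = 1$)
$r{\left(K,k \right)} = -2 + \sqrt{5}$ ($r{\left(K,k \right)} = -2 + \sqrt{1 + 4} = -2 + \sqrt{5}$)
$R{\left(B \right)} = 3 + \left(50 + 2 B\right) \left(-2 + B + \sqrt{5}\right)$ ($R{\left(B \right)} = 3 + \left(B + \left(B + 50\right)\right) \left(B - \left(2 - \sqrt{5}\right)\right) = 3 + \left(B + \left(50 + B\right)\right) \left(-2 + B + \sqrt{5}\right) = 3 + \left(50 + 2 B\right) \left(-2 + B + \sqrt{5}\right)$)
$R{\left(-17 \right)} - \left(-1555 - -2478\right) = \left(-97 + 2 \left(-17\right)^{2} + 46 \left(-17\right) + 50 \sqrt{5} + 2 \left(-17\right) \sqrt{5}\right) - \left(-1555 - -2478\right) = \left(-97 + 2 \cdot 289 - 782 + 50 \sqrt{5} - 34 \sqrt{5}\right) - \left(-1555 + 2478\right) = \left(-97 + 578 - 782 + 50 \sqrt{5} - 34 \sqrt{5}\right) - 923 = \left(-301 + 16 \sqrt{5}\right) - 923 = -1224 + 16 \sqrt{5}$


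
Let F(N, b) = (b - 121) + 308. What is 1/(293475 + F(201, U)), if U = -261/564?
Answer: 188/55208369 ≈ 3.4053e-6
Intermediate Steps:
U = -87/188 (U = -261*1/564 = -87/188 ≈ -0.46277)
F(N, b) = 187 + b (F(N, b) = (-121 + b) + 308 = 187 + b)
1/(293475 + F(201, U)) = 1/(293475 + (187 - 87/188)) = 1/(293475 + 35069/188) = 1/(55208369/188) = 188/55208369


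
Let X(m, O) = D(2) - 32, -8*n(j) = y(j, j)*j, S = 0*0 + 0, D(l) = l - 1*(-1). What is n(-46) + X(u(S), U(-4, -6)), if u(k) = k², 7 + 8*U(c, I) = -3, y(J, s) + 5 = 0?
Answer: -231/4 ≈ -57.750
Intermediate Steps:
y(J, s) = -5 (y(J, s) = -5 + 0 = -5)
U(c, I) = -5/4 (U(c, I) = -7/8 + (⅛)*(-3) = -7/8 - 3/8 = -5/4)
D(l) = 1 + l (D(l) = l + 1 = 1 + l)
S = 0 (S = 0 + 0 = 0)
n(j) = 5*j/8 (n(j) = -(-5)*j/8 = 5*j/8)
X(m, O) = -29 (X(m, O) = (1 + 2) - 32 = 3 - 32 = -29)
n(-46) + X(u(S), U(-4, -6)) = (5/8)*(-46) - 29 = -115/4 - 29 = -231/4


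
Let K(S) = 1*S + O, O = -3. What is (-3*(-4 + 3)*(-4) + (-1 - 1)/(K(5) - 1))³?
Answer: -2744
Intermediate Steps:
K(S) = -3 + S (K(S) = 1*S - 3 = S - 3 = -3 + S)
(-3*(-4 + 3)*(-4) + (-1 - 1)/(K(5) - 1))³ = (-3*(-4 + 3)*(-4) + (-1 - 1)/((-3 + 5) - 1))³ = (-(-3)*(-4) - 2/(2 - 1))³ = (-3*4 - 2/1)³ = (-12 - 2*1)³ = (-12 - 2)³ = (-14)³ = -2744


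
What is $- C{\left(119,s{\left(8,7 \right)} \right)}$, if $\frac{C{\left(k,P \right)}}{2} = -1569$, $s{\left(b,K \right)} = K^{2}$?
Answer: $3138$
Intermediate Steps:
$C{\left(k,P \right)} = -3138$ ($C{\left(k,P \right)} = 2 \left(-1569\right) = -3138$)
$- C{\left(119,s{\left(8,7 \right)} \right)} = \left(-1\right) \left(-3138\right) = 3138$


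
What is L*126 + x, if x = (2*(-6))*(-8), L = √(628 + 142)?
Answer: 96 + 126*√770 ≈ 3592.4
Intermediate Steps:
L = √770 ≈ 27.749
x = 96 (x = -12*(-8) = 96)
L*126 + x = √770*126 + 96 = 126*√770 + 96 = 96 + 126*√770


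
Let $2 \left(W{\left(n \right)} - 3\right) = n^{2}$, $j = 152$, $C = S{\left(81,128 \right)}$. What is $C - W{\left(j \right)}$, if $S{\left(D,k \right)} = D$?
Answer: $-11474$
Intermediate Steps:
$C = 81$
$W{\left(n \right)} = 3 + \frac{n^{2}}{2}$
$C - W{\left(j \right)} = 81 - \left(3 + \frac{152^{2}}{2}\right) = 81 - \left(3 + \frac{1}{2} \cdot 23104\right) = 81 - \left(3 + 11552\right) = 81 - 11555 = -11474$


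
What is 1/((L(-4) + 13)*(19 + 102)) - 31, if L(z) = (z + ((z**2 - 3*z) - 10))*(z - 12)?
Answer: -791462/25531 ≈ -31.000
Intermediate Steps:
L(z) = (-12 + z)*(-10 + z**2 - 2*z) (L(z) = (z + (-10 + z**2 - 3*z))*(-12 + z) = (-10 + z**2 - 2*z)*(-12 + z) = (-12 + z)*(-10 + z**2 - 2*z))
1/((L(-4) + 13)*(19 + 102)) - 31 = 1/(((120 + (-4)**3 - 14*(-4)**2 + 14*(-4)) + 13)*(19 + 102)) - 31 = 1/(((120 - 64 - 14*16 - 56) + 13)*121) - 31 = (1/121)/((120 - 64 - 224 - 56) + 13) - 31 = (1/121)/(-224 + 13) - 31 = (1/121)/(-211) - 31 = -1/211*1/121 - 31 = -1/25531 - 31 = -791462/25531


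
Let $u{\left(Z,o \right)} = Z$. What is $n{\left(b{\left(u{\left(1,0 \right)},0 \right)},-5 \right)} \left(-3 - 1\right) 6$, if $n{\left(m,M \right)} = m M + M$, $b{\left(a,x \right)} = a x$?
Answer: $120$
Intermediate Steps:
$n{\left(m,M \right)} = M + M m$ ($n{\left(m,M \right)} = M m + M = M + M m$)
$n{\left(b{\left(u{\left(1,0 \right)},0 \right)},-5 \right)} \left(-3 - 1\right) 6 = - 5 \left(1 + 1 \cdot 0\right) \left(-3 - 1\right) 6 = - 5 \left(1 + 0\right) \left(-3 - 1\right) 6 = \left(-5\right) 1 \left(-4\right) 6 = \left(-5\right) \left(-4\right) 6 = 20 \cdot 6 = 120$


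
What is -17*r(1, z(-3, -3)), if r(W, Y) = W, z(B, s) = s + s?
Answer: -17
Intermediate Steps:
z(B, s) = 2*s
-17*r(1, z(-3, -3)) = -17*1 = -17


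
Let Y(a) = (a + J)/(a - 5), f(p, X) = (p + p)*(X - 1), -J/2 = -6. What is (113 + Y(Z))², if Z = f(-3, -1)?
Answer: 664225/49 ≈ 13556.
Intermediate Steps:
J = 12 (J = -2*(-6) = 12)
f(p, X) = 2*p*(-1 + X) (f(p, X) = (2*p)*(-1 + X) = 2*p*(-1 + X))
Z = 12 (Z = 2*(-3)*(-1 - 1) = 2*(-3)*(-2) = 12)
Y(a) = (12 + a)/(-5 + a) (Y(a) = (a + 12)/(a - 5) = (12 + a)/(-5 + a))
(113 + Y(Z))² = (113 + (12 + 12)/(-5 + 12))² = (113 + 24/7)² = (815/7)² = 664225/49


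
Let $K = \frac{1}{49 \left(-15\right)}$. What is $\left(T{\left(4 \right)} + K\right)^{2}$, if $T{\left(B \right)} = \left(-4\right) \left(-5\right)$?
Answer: $\frac{216060601}{540225} \approx 399.95$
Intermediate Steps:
$T{\left(B \right)} = 20$
$K = - \frac{1}{735}$ ($K = \frac{1}{49} \left(- \frac{1}{15}\right) = - \frac{1}{735} \approx -0.0013605$)
$\left(T{\left(4 \right)} + K\right)^{2} = \left(20 - \frac{1}{735}\right)^{2} = \left(\frac{14699}{735}\right)^{2} = \frac{216060601}{540225}$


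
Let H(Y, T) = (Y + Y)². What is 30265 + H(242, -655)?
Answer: 264521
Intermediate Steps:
H(Y, T) = 4*Y² (H(Y, T) = (2*Y)² = 4*Y²)
30265 + H(242, -655) = 30265 + 4*242² = 30265 + 4*58564 = 30265 + 234256 = 264521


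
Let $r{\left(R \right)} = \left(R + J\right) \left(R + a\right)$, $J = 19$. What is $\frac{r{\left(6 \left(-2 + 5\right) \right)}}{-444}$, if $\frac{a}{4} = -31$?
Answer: $\frac{53}{6} \approx 8.8333$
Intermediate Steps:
$a = -124$ ($a = 4 \left(-31\right) = -124$)
$r{\left(R \right)} = \left(-124 + R\right) \left(19 + R\right)$ ($r{\left(R \right)} = \left(R + 19\right) \left(R - 124\right) = \left(19 + R\right) \left(-124 + R\right) = \left(-124 + R\right) \left(19 + R\right)$)
$\frac{r{\left(6 \left(-2 + 5\right) \right)}}{-444} = \frac{-2356 + \left(6 \left(-2 + 5\right)\right)^{2} - 105 \cdot 6 \left(-2 + 5\right)}{-444} = \left(-2356 + \left(6 \cdot 3\right)^{2} - 105 \cdot 6 \cdot 3\right) \left(- \frac{1}{444}\right) = \left(-2356 + 18^{2} - 1890\right) \left(- \frac{1}{444}\right) = \left(-2356 + 324 - 1890\right) \left(- \frac{1}{444}\right) = \left(-3922\right) \left(- \frac{1}{444}\right) = \frac{53}{6}$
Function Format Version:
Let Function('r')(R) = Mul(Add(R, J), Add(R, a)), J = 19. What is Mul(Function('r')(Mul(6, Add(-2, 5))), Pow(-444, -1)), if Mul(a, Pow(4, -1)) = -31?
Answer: Rational(53, 6) ≈ 8.8333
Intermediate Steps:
a = -124 (a = Mul(4, -31) = -124)
Function('r')(R) = Mul(Add(-124, R), Add(19, R)) (Function('r')(R) = Mul(Add(R, 19), Add(R, -124)) = Mul(Add(19, R), Add(-124, R)) = Mul(Add(-124, R), Add(19, R)))
Mul(Function('r')(Mul(6, Add(-2, 5))), Pow(-444, -1)) = Mul(Add(-2356, Pow(Mul(6, Add(-2, 5)), 2), Mul(-105, Mul(6, Add(-2, 5)))), Pow(-444, -1)) = Mul(Add(-2356, Pow(Mul(6, 3), 2), Mul(-105, Mul(6, 3))), Rational(-1, 444)) = Mul(Add(-2356, Pow(18, 2), Mul(-105, 18)), Rational(-1, 444)) = Mul(Add(-2356, 324, -1890), Rational(-1, 444)) = Mul(-3922, Rational(-1, 444)) = Rational(53, 6)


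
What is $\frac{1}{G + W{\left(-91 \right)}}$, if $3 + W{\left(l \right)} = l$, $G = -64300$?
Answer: $- \frac{1}{64394} \approx -1.5529 \cdot 10^{-5}$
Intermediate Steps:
$W{\left(l \right)} = -3 + l$
$\frac{1}{G + W{\left(-91 \right)}} = \frac{1}{-64300 - 94} = \frac{1}{-64394} = - \frac{1}{64394}$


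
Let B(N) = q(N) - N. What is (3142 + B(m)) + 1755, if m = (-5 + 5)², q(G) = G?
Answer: 4897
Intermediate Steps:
m = 0 (m = 0² = 0)
B(N) = 0 (B(N) = N - N = 0)
(3142 + B(m)) + 1755 = (3142 + 0) + 1755 = 3142 + 1755 = 4897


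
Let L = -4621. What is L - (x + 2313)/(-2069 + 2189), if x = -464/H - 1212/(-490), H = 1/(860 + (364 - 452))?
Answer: -48663731/29400 ≈ -1655.2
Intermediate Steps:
H = 1/772 (H = 1/(860 - 88) = 1/772 ≈ 0.0012953)
x = -87760354/245 (x = -464/1/772 - 1212/(-490) = -464*772 - 1212*(-1/490) = -358208 + 606/245 = -87760354/245 ≈ -3.5821e+5)
L - (x + 2313)/(-2069 + 2189) = -4621 - (-87760354/245 + 2313)/(-2069 + 2189) = -4621 - (-87193669)/(245*120) = -4621 - 1*(-87193669/29400) = -4621 + 87193669/29400 = -48663731/29400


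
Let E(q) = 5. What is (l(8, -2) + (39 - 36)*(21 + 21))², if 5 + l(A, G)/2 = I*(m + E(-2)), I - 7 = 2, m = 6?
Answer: 98596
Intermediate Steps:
I = 9 (I = 7 + 2 = 9)
l(A, G) = 188 (l(A, G) = -10 + 2*(9*(6 + 5)) = -10 + 2*(9*11) = -10 + 2*99 = -10 + 198 = 188)
(l(8, -2) + (39 - 36)*(21 + 21))² = (188 + (39 - 36)*(21 + 21))² = (188 + 3*42)² = (188 + 126)² = 314² = 98596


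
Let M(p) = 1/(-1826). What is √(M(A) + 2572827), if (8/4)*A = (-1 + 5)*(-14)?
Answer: √8578515316426/1826 ≈ 1604.0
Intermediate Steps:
A = -28 (A = ((-1 + 5)*(-14))/2 = (4*(-14))/2 = (½)*(-56) = -28)
M(p) = -1/1826
√(M(A) + 2572827) = √(-1/1826 + 2572827) = √(4697982101/1826) = √8578515316426/1826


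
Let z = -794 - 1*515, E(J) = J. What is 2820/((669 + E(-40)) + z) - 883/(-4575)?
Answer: -615053/155550 ≈ -3.9541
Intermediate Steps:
z = -1309 (z = -794 - 515 = -1309)
2820/((669 + E(-40)) + z) - 883/(-4575) = 2820/((669 - 40) - 1309) - 883/(-4575) = 2820/(629 - 1309) - 883*(-1/4575) = 2820/(-680) + 883/4575 = 2820*(-1/680) + 883/4575 = -141/34 + 883/4575 = -615053/155550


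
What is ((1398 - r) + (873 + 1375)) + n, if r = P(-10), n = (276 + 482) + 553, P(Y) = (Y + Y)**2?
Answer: 4557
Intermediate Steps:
P(Y) = 4*Y**2 (P(Y) = (2*Y)**2 = 4*Y**2)
n = 1311 (n = 758 + 553 = 1311)
r = 400 (r = 4*(-10)**2 = 4*100 = 400)
((1398 - r) + (873 + 1375)) + n = ((1398 - 1*400) + (873 + 1375)) + 1311 = ((1398 - 400) + 2248) + 1311 = (998 + 2248) + 1311 = 3246 + 1311 = 4557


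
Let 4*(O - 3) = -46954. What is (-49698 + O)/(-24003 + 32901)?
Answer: -122867/17796 ≈ -6.9042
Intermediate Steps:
O = -23471/2 (O = 3 + (¼)*(-46954) = 3 - 23477/2 = -23471/2 ≈ -11736.)
(-49698 + O)/(-24003 + 32901) = (-49698 - 23471/2)/(-24003 + 32901) = -122867/2/8898 = -122867/2*1/8898 = -122867/17796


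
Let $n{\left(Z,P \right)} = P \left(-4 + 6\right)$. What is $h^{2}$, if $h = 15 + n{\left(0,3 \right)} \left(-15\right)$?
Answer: $5625$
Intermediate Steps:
$n{\left(Z,P \right)} = 2 P$ ($n{\left(Z,P \right)} = P 2 = 2 P$)
$h = -75$ ($h = 15 + 2 \cdot 3 \left(-15\right) = 15 + 6 \left(-15\right) = 15 - 90 = -75$)
$h^{2} = \left(-75\right)^{2} = 5625$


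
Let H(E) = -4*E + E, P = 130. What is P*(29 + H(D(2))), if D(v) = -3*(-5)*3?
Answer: -13780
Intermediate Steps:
D(v) = 45 (D(v) = 15*3 = 45)
H(E) = -3*E
P*(29 + H(D(2))) = 130*(29 - 3*45) = 130*(29 - 135) = 130*(-106) = -13780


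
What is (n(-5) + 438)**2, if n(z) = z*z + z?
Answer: 209764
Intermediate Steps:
n(z) = z + z**2 (n(z) = z**2 + z = z + z**2)
(n(-5) + 438)**2 = (-5*(1 - 5) + 438)**2 = (-5*(-4) + 438)**2 = (20 + 438)**2 = 458**2 = 209764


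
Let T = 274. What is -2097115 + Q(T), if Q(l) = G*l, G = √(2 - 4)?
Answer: -2097115 + 274*I*√2 ≈ -2.0971e+6 + 387.49*I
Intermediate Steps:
G = I*√2 (G = √(-2) = I*√2 ≈ 1.4142*I)
Q(l) = I*l*√2 (Q(l) = (I*√2)*l = I*l*√2)
-2097115 + Q(T) = -2097115 + I*274*√2 = -2097115 + 274*I*√2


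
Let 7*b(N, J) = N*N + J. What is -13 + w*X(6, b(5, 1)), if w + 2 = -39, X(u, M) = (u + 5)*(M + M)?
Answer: -23543/7 ≈ -3363.3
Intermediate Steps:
b(N, J) = J/7 + N**2/7 (b(N, J) = (N*N + J)/7 = (N**2 + J)/7 = (J + N**2)/7 = J/7 + N**2/7)
X(u, M) = 2*M*(5 + u) (X(u, M) = (5 + u)*(2*M) = 2*M*(5 + u))
w = -41 (w = -2 - 39 = -41)
-13 + w*X(6, b(5, 1)) = -13 - 82*((1/7)*1 + (1/7)*5**2)*(5 + 6) = -13 - 82*(1/7 + (1/7)*25)*11 = -13 - 82*(1/7 + 25/7)*11 = -13 - 82*26*11/7 = -13 - 41*572/7 = -13 - 23452/7 = -23543/7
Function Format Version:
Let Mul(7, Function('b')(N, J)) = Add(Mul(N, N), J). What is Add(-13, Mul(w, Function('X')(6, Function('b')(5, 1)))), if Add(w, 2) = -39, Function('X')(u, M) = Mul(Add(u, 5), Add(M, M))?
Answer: Rational(-23543, 7) ≈ -3363.3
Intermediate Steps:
Function('b')(N, J) = Add(Mul(Rational(1, 7), J), Mul(Rational(1, 7), Pow(N, 2))) (Function('b')(N, J) = Mul(Rational(1, 7), Add(Mul(N, N), J)) = Mul(Rational(1, 7), Add(Pow(N, 2), J)) = Mul(Rational(1, 7), Add(J, Pow(N, 2))) = Add(Mul(Rational(1, 7), J), Mul(Rational(1, 7), Pow(N, 2))))
Function('X')(u, M) = Mul(2, M, Add(5, u)) (Function('X')(u, M) = Mul(Add(5, u), Mul(2, M)) = Mul(2, M, Add(5, u)))
w = -41 (w = Add(-2, -39) = -41)
Add(-13, Mul(w, Function('X')(6, Function('b')(5, 1)))) = Add(-13, Mul(-41, Mul(2, Add(Mul(Rational(1, 7), 1), Mul(Rational(1, 7), Pow(5, 2))), Add(5, 6)))) = Add(-13, Mul(-41, Mul(2, Add(Rational(1, 7), Mul(Rational(1, 7), 25)), 11))) = Add(-13, Mul(-41, Mul(2, Add(Rational(1, 7), Rational(25, 7)), 11))) = Add(-13, Mul(-41, Mul(2, Rational(26, 7), 11))) = Add(-13, Mul(-41, Rational(572, 7))) = Add(-13, Rational(-23452, 7)) = Rational(-23543, 7)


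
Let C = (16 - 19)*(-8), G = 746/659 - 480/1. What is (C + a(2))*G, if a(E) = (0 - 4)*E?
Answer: -5049184/659 ≈ -7661.9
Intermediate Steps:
a(E) = -4*E
G = -315574/659 (G = 746*(1/659) - 480*1 = 746/659 - 480 = -315574/659 ≈ -478.87)
C = 24 (C = -3*(-8) = 24)
(C + a(2))*G = (24 - 4*2)*(-315574/659) = (24 - 8)*(-315574/659) = 16*(-315574/659) = -5049184/659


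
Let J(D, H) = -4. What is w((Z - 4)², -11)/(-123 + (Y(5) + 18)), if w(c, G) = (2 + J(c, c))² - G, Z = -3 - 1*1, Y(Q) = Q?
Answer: -3/20 ≈ -0.15000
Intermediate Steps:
Z = -4 (Z = -3 - 1 = -4)
w(c, G) = 4 - G (w(c, G) = (2 - 4)² - G = (-2)² - G = 4 - G)
w((Z - 4)², -11)/(-123 + (Y(5) + 18)) = (4 - 1*(-11))/(-123 + (5 + 18)) = (4 + 11)/(-123 + 23) = 15/(-100) = -1/100*15 = -3/20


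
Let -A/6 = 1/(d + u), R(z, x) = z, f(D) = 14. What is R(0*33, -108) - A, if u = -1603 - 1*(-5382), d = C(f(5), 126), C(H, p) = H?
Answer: 6/3793 ≈ 0.0015819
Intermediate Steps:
d = 14
u = 3779 (u = -1603 + 5382 = 3779)
A = -6/3793 (A = -6/(14 + 3779) = -6/3793 ≈ -0.0015819)
R(0*33, -108) - A = 0*33 - 1*(-6/3793) = 0 + 6/3793 = 6/3793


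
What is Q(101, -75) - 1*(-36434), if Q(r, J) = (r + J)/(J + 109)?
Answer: 619391/17 ≈ 36435.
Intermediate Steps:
Q(r, J) = (J + r)/(109 + J)
Q(101, -75) - 1*(-36434) = (-75 + 101)/(109 - 75) - 1*(-36434) = 26/34 + 36434 = (1/34)*26 + 36434 = 13/17 + 36434 = 619391/17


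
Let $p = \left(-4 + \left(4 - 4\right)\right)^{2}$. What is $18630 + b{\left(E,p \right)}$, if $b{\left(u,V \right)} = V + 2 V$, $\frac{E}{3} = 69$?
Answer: $18678$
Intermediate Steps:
$E = 207$ ($E = 3 \cdot 69 = 207$)
$p = 16$ ($p = \left(-4 + \left(4 - 4\right)\right)^{2} = \left(-4 + 0\right)^{2} = \left(-4\right)^{2} = 16$)
$b{\left(u,V \right)} = 3 V$
$18630 + b{\left(E,p \right)} = 18630 + 3 \cdot 16 = 18630 + 48 = 18678$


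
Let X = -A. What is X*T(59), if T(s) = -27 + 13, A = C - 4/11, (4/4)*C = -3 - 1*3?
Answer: -980/11 ≈ -89.091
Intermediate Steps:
C = -6 (C = -3 - 1*3 = -3 - 3 = -6)
A = -70/11 (A = -6 - 4/11 = -70/11 ≈ -6.3636)
T(s) = -14
X = 70/11 (X = -1*(-70/11) = 70/11 ≈ 6.3636)
X*T(59) = (70/11)*(-14) = -980/11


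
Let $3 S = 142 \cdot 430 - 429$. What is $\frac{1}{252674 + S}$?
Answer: $\frac{3}{818653} \approx 3.6646 \cdot 10^{-6}$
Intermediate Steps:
$S = \frac{60631}{3}$ ($S = \frac{142 \cdot 430 - 429}{3} = \frac{61060 - 429}{3} = \frac{1}{3} \cdot 60631 = \frac{60631}{3} \approx 20210.0$)
$\frac{1}{252674 + S} = \frac{1}{252674 + \frac{60631}{3}} = \frac{1}{\frac{818653}{3}} = \frac{3}{818653}$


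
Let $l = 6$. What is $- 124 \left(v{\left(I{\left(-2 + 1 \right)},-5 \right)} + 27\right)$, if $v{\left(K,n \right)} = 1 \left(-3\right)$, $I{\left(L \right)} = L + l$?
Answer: $-2976$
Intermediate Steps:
$I{\left(L \right)} = 6 + L$ ($I{\left(L \right)} = L + 6 = 6 + L$)
$v{\left(K,n \right)} = -3$
$- 124 \left(v{\left(I{\left(-2 + 1 \right)},-5 \right)} + 27\right) = - 124 \left(-3 + 27\right) = \left(-124\right) 24 = -2976$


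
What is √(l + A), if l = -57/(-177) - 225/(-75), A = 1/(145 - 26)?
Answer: √164172043/7021 ≈ 1.8249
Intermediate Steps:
A = 1/119 ≈ 0.0084034
l = 196/59 (l = -57*(-1/177) - 225*(-1/75) = 19/59 + 3 = 196/59 ≈ 3.3220)
√(l + A) = √(196/59 + 1/119) = √(23383/7021) = √164172043/7021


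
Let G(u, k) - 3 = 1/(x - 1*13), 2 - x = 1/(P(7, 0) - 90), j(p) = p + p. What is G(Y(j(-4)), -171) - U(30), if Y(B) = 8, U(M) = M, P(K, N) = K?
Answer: -24707/912 ≈ -27.091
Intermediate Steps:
j(p) = 2*p
x = 167/83 (x = 2 - 1/(7 - 90) = 2 - 1/(-83) = 2 - 1*(-1/83) = 2 + 1/83 = 167/83 ≈ 2.0120)
G(u, k) = 2653/912 (G(u, k) = 3 + 1/(167/83 - 1*13) = 3 + 1/(167/83 - 13) = 3 + 1/(-912/83) = 3 - 83/912 = 2653/912)
G(Y(j(-4)), -171) - U(30) = 2653/912 - 1*30 = 2653/912 - 30 = -24707/912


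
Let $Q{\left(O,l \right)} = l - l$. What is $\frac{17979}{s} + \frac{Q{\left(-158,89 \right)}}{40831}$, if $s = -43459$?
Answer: $- \frac{1383}{3343} \approx -0.4137$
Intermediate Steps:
$Q{\left(O,l \right)} = 0$
$\frac{17979}{s} + \frac{Q{\left(-158,89 \right)}}{40831} = \frac{17979}{-43459} + \frac{0}{40831} = 17979 \left(- \frac{1}{43459}\right) + 0 \cdot \frac{1}{40831} = - \frac{1383}{3343} + 0 = - \frac{1383}{3343}$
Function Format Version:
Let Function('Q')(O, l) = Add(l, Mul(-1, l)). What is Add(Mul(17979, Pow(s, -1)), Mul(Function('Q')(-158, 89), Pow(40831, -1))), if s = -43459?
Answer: Rational(-1383, 3343) ≈ -0.41370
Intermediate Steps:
Function('Q')(O, l) = 0
Add(Mul(17979, Pow(s, -1)), Mul(Function('Q')(-158, 89), Pow(40831, -1))) = Add(Mul(17979, Pow(-43459, -1)), Mul(0, Pow(40831, -1))) = Add(Mul(17979, Rational(-1, 43459)), Mul(0, Rational(1, 40831))) = Add(Rational(-1383, 3343), 0) = Rational(-1383, 3343)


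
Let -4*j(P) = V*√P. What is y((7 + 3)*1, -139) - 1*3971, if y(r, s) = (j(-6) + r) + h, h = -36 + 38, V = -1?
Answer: -3959 + I*√6/4 ≈ -3959.0 + 0.61237*I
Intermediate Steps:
j(P) = √P/4 (j(P) = -(-1)*√P/4 = √P/4)
h = 2
y(r, s) = 2 + r + I*√6/4 (y(r, s) = (√(-6)/4 + r) + 2 = ((I*√6)/4 + r) + 2 = (I*√6/4 + r) + 2 = (r + I*√6/4) + 2 = 2 + r + I*√6/4)
y((7 + 3)*1, -139) - 1*3971 = (2 + (7 + 3)*1 + I*√6/4) - 1*3971 = (2 + 10*1 + I*√6/4) - 3971 = (2 + 10 + I*√6/4) - 3971 = (12 + I*√6/4) - 3971 = -3959 + I*√6/4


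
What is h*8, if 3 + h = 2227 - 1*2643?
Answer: -3352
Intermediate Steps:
h = -419 (h = -3 + (2227 - 1*2643) = -3 + (2227 - 2643) = -3 - 416 = -419)
h*8 = -419*8 = -3352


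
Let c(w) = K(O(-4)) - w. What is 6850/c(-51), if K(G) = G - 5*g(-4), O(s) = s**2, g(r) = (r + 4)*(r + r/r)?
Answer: 6850/67 ≈ 102.24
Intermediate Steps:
g(r) = (1 + r)*(4 + r) (g(r) = (4 + r)*(r + 1) = (4 + r)*(1 + r) = (1 + r)*(4 + r))
K(G) = G (K(G) = G - 5*(4 + (-4)**2 + 5*(-4)) = G - 5*(4 + 16 - 20) = G - 5*0 = G + 0 = G)
c(w) = 16 - w (c(w) = (-4)**2 - w = 16 - w)
6850/c(-51) = 6850/(16 - 1*(-51)) = 6850/(16 + 51) = 6850/67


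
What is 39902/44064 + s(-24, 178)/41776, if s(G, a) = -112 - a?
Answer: 51692731/57525552 ≈ 0.89860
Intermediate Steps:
39902/44064 + s(-24, 178)/41776 = 39902/44064 + (-112 - 1*178)/41776 = 39902*(1/44064) + (-112 - 178)*(1/41776) = 19951/22032 - 290*1/41776 = 19951/22032 - 145/20888 = 51692731/57525552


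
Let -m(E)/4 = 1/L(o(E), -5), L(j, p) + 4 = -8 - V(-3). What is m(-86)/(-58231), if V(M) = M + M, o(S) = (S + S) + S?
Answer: -2/174693 ≈ -1.1449e-5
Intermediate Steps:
o(S) = 3*S (o(S) = 2*S + S = 3*S)
V(M) = 2*M
L(j, p) = -6 (L(j, p) = -4 + (-8 - 2*(-3)) = -4 + (-8 - 1*(-6)) = -4 + (-8 + 6) = -4 - 2 = -6)
m(E) = 2/3 (m(E) = -4/(-6) = -4*(-1/6) = 2/3)
m(-86)/(-58231) = (2/3)/(-58231) = (2/3)*(-1/58231) = -2/174693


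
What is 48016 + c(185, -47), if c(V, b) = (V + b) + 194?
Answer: 48348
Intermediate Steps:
c(V, b) = 194 + V + b
48016 + c(185, -47) = 48016 + (194 + 185 - 47) = 48016 + 332 = 48348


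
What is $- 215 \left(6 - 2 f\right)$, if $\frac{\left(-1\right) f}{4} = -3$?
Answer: $3870$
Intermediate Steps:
$f = 12$ ($f = \left(-4\right) \left(-3\right) = 12$)
$- 215 \left(6 - 2 f\right) = - 215 \left(6 - 24\right) = \left(-215\right) \left(-18\right) = 3870$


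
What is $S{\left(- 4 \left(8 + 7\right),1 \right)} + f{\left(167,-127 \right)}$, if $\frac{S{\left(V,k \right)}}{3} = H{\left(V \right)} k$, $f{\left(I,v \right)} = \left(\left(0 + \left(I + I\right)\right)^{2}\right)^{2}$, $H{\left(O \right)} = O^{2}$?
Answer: $12444751936$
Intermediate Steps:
$f{\left(I,v \right)} = 16 I^{4}$ ($f{\left(I,v \right)} = \left(\left(0 + 2 I\right)^{2}\right)^{2} = \left(\left(2 I\right)^{2}\right)^{2} = \left(4 I^{2}\right)^{2} = 16 I^{4}$)
$S{\left(V,k \right)} = 3 k V^{2}$ ($S{\left(V,k \right)} = 3 V^{2} k = 3 k V^{2}$)
$S{\left(- 4 \left(8 + 7\right),1 \right)} + f{\left(167,-127 \right)} = 3 \cdot 1 \left(- 4 \left(8 + 7\right)\right)^{2} + 16 \cdot 167^{4} = 3 \cdot 1 \left(\left(-4\right) 15\right)^{2} + 16 \cdot 777796321 = 3 \cdot 1 \left(-60\right)^{2} + 12444741136 = 3 \cdot 1 \cdot 3600 + 12444741136 = 10800 + 12444741136 = 12444751936$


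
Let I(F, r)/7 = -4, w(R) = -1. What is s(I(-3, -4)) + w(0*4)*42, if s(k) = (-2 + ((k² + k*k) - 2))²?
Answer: 2446054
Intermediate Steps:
I(F, r) = -28 (I(F, r) = 7*(-4) = -28)
s(k) = (-4 + 2*k²)² (s(k) = (-2 + ((k² + k²) - 2))² = (-2 + (2*k² - 2))² = (-2 + (-2 + 2*k²))² = (-4 + 2*k²)²)
s(I(-3, -4)) + w(0*4)*42 = 4*(-2 + (-28)²)² - 1*42 = 4*(-2 + 784)² - 42 = 4*782² - 42 = 4*611524 - 42 = 2446096 - 42 = 2446054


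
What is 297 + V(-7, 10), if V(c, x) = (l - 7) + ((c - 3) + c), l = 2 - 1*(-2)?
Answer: 277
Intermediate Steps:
l = 4 (l = 2 + 2 = 4)
V(c, x) = -6 + 2*c (V(c, x) = (4 - 7) + ((c - 3) + c) = -3 + ((-3 + c) + c) = -3 + (-3 + 2*c) = -6 + 2*c)
297 + V(-7, 10) = 297 + (-6 + 2*(-7)) = 297 + (-6 - 14) = 297 - 20 = 277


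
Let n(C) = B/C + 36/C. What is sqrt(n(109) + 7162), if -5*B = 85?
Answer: sqrt(85093793)/109 ≈ 84.630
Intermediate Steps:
B = -17 (B = -1/5*85 = -17)
n(C) = 19/C (n(C) = -17/C + 36/C = 19/C)
sqrt(n(109) + 7162) = sqrt(19/109 + 7162) = sqrt(780677/109) = sqrt(85093793)/109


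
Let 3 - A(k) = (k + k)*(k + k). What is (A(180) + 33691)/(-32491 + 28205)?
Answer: 47953/2143 ≈ 22.377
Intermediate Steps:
A(k) = 3 - 4*k² (A(k) = 3 - (k + k)*(k + k) = 3 - 2*k*2*k = 3 - 4*k²)
(A(180) + 33691)/(-32491 + 28205) = ((3 - 4*180²) + 33691)/(-32491 + 28205) = ((3 - 4*32400) + 33691)/(-4286) = ((3 - 129600) + 33691)*(-1/4286) = (-129597 + 33691)*(-1/4286) = -95906*(-1/4286) = 47953/2143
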